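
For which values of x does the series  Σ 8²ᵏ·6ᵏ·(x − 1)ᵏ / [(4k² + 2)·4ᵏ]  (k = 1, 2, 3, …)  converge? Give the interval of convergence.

Apply the ratio test: |a_{k+1}| / |a_k| = [(4k² + 2)/(4(k+1)² + 2)] · 64·6/4, which tends to 96 as k → ∞.
Thus R = 1/(96) = 1/96.
Check x = 97/96: absolute convergence follows by limit comparison with Σ 1/k².
At x = 95/96: the series is dominated by a constant times Σ 1/k², which converges (p = 2 > 1).

[95/96, 97/96]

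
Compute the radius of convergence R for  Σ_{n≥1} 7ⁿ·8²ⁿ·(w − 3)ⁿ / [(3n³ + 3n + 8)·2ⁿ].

R = 1/224

The ratio of consecutive coefficients is [(3n³ + 3n + 8)/(3(n+1)³ + 3(n+1) + 8)] · 7·64/2 → 224.
Thus R = 1/(224) = 1/224.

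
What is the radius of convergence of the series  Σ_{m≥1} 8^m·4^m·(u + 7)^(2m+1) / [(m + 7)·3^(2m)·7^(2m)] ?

R = 21√2/8

By the ratio test, |a_{m+1}/a_m| = [(m + 7)/((m+1) + 7)] · 8·4/(9·49) → 32/441.
Since the exponent of (u + 7) increases by 2 each term, convergence requires |u + 7|² < 441/32, hence R = 21√2/8.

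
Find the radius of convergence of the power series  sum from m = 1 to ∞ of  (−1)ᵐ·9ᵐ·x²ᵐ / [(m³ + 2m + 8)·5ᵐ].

By the ratio test, |a_{m+1}/a_m| = [(m³ + 2m + 8)/((m+1)³ + 2(m+1) + 8)] · 9/5 → 9/5.
Writing y = x², the series in y has radius 5/9, so |x| < √(5/9) and R = √5/3.

R = √5/3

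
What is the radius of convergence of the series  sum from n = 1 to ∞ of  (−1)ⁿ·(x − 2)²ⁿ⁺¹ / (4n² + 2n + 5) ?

Apply the ratio test: |a_{n+1}| / |a_n| = (4n² + 2n + 5)/(4(n+1)² + 2(n+1) + 5), which tends to 1 as n → ∞.
Since the exponent of (x − 2) increases by 2 each term, convergence requires |x − 2|² < 1, hence R = 1.

R = 1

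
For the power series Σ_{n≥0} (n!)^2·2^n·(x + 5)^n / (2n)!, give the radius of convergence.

R = 2

By the ratio test, |a_{n+1}/a_n| = (n+1)²/[(2n+1)·(2n+2)] · 2 → 1/2.
The series converges when 1/2 · |x + 5| < 1, giving R = 2.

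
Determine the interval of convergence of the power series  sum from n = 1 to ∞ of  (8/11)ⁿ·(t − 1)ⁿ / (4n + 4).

By the ratio test, |a_{n+1}/a_n| = [(4n + 4)/(4(n+1) + 4)] · 8/11 → 8/11.
Convergence for |t − 1| · 8/11 < 1, i.e. |t − 1| < 11/8. So R = 11/8.
At t = 19/8: the terms behave like c/n; limit comparison with the harmonic series gives divergence.
Endpoint t = -3/8: the terms alternate in sign and decrease monotonically to 0 in absolute value (size ~ c/n), so the alternating series test gives convergence.

[-3/8, 19/8)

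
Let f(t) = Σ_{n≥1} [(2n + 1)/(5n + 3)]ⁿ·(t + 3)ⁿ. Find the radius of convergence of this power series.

Root test: |a_n|^(1/n) = (2n + 1)/(5n + 3) → 2/5.
Thus R = 1/(2/5) = 5/2.

R = 5/2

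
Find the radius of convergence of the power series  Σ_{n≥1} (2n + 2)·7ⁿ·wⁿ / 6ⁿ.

Apply the ratio test: |a_{n+1}| / |a_n| = [(2(n+1) + 2)/(2n + 2)] · 7/6, which tends to 7/6 as n → ∞.
Thus R = 1/(7/6) = 6/7.

R = 6/7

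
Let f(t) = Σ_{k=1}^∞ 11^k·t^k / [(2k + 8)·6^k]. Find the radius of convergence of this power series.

R = 6/11

The ratio of consecutive coefficients is [(2k + 8)/(2(k+1) + 8)] · 11/6 → 11/6.
Hence the series converges for |t| < 1/(11/6) = 6/11, so the radius of convergence is 6/11.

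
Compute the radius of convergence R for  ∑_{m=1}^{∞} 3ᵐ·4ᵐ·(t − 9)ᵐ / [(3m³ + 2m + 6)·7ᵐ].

The ratio of consecutive coefficients is [(3m³ + 2m + 6)/(3(m+1)³ + 2(m+1) + 6)] · 3·4/7 → 12/7.
Thus R = 1/(12/7) = 7/12.

R = 7/12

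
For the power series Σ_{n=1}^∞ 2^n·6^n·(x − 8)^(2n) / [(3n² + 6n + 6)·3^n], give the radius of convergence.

R = 1/2

Apply the ratio test: |a_{n+1}| / |a_n| = [(3n² + 6n + 6)/(3(n+1)² + 6(n+1) + 6)] · 2·6/3, which tends to 4 as n → ∞.
Successive powers of (x − 8) differ by 2, so the series converges when |x − 8|² · 4 < 1, i.e. |x − 8| < √(1/4) = 1/2. So R = 1/2.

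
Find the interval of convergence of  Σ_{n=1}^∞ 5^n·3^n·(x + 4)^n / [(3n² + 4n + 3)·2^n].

Apply the ratio test: |a_{n+1}| / |a_n| = [(3n² + 4n + 3)/(3(n+1)² + 4(n+1) + 3)] · 5·3/2, which tends to 15/2 as n → ∞.
Convergence for |x + 4| · 15/2 < 1, i.e. |x + 4| < 2/15. So R = 2/15.
Endpoint x = -58/15: absolute convergence follows by limit comparison with Σ 1/n².
At x = -62/15: the series is dominated by a constant times Σ 1/n², which converges (p = 2 > 1).

[-62/15, -58/15]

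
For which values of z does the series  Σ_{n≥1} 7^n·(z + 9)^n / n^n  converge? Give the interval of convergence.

By the Cauchy root test, |a_n|^(1/n) = 7/n → 0.
Since the n-th root of |a_n| tends to 0, the series converges for all real z; R = ∞.

(−∞, ∞)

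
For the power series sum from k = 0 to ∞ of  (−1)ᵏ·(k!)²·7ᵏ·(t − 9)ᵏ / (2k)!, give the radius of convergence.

Ratio test: |a_{k+1}/a_k| = (k+1)²/[(2k+1)·(2k+2)] · 7 → 7/4 as k → ∞.
Convergence for |t − 9| · 7/4 < 1, i.e. |t − 9| < 4/7. So R = 4/7.

R = 4/7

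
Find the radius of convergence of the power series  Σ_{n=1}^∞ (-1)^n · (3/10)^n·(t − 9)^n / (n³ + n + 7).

Ratio test: |a_{n+1}/a_n| = [(n³ + n + 7)/((n+1)³ + (n+1) + 7)] · 3/10 → 3/10 as n → ∞.
The series converges when 3/10 · |t − 9| < 1, giving R = 10/3.

R = 10/3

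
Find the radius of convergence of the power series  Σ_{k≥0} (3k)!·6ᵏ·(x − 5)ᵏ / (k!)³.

R = 1/162

Ratio test: |a_{k+1}/a_k| = (3k+1)·(3k+2)·(3k+3)/(k+1)³ · 6 → 162 as k → ∞.
The series converges when 162 · |x − 5| < 1, giving R = 1/162.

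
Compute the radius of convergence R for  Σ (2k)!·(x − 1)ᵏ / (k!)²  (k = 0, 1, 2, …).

The ratio of consecutive coefficients is (2k+1)·(2k+2)/(k+1)² → 4.
Convergence for |x − 1| · 4 < 1, i.e. |x − 1| < 1/4. So R = 1/4.

R = 1/4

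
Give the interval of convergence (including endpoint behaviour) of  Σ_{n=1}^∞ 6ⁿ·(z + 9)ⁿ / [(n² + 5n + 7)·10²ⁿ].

[-77/3, 23/3]

Apply the ratio test: |a_{n+1}| / |a_n| = [(n² + 5n + 7)/((n+1)² + 5(n+1) + 7)] · 6/100, which tends to 3/50 as n → ∞.
Convergence for |z + 9| · 3/50 < 1, i.e. |z + 9| < 50/3. So R = 50/3.
Endpoint z = 23/3: absolute convergence follows by limit comparison with Σ 1/n².
At z = -77/3: the series is dominated by a constant times Σ 1/n², which converges (p = 2 > 1).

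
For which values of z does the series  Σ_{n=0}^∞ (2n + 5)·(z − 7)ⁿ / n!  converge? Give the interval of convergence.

(−∞, ∞)

The ratio of consecutive coefficients is (2(n+1) + 5)/(2n + 5) · 1/(n+1) → 0.
The ratio tends to 0 regardless of z, hence R = ∞.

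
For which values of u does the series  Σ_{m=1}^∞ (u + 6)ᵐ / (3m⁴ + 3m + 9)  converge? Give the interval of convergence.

Ratio test: |a_{m+1}/a_m| = (3m⁴ + 3m + 9)/(3(m+1)⁴ + 3(m+1) + 9) → 1 as m → ∞.
So the series converges when |u + 6| < 1 and diverges when |u + 6| > 1; R = 1.
When u = -5, the series is dominated by a constant times Σ 1/m⁴, which converges (p = 4 > 1).
When u = -7, the series is dominated by a constant times Σ 1/m⁴, which converges (p = 4 > 1).

[-7, -5]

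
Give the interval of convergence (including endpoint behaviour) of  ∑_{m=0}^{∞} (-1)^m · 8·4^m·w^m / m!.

The ratio of consecutive coefficients is 8/8 · 4 · 1/(m+1) → 0.
Since the limit is 0 < 1 for every w, the series converges on all of ℝ and R = ∞.

(−∞, ∞)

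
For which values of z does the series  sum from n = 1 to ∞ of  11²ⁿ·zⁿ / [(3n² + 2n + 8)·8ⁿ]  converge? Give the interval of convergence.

The ratio of consecutive coefficients is [(3n² + 2n + 8)/(3(n+1)² + 2(n+1) + 8)] · 121/8 → 121/8.
Thus R = 1/(121/8) = 8/121.
Endpoint z = 8/121: absolute convergence follows by limit comparison with Σ 1/n².
Check z = -8/121: the terms are on the order of 1/n², so the series converges absolutely by comparison with the p-series (p = 2 > 1).

[-8/121, 8/121]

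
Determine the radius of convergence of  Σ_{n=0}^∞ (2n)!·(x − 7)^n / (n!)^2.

By the ratio test, |a_{n+1}/a_n| = (2n+1)·(2n+2)/(n+1)² → 4.
Convergence for |x − 7| · 4 < 1, i.e. |x − 7| < 1/4. So R = 1/4.

R = 1/4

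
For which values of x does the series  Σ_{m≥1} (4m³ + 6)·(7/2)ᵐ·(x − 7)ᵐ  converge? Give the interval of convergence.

(47/7, 51/7)

Apply the ratio test: |a_{m+1}| / |a_m| = [(4(m+1)³ + 6)/(4m³ + 6)] · 7/2, which tends to 7/2 as m → ∞.
Hence the series converges for |x − 7| < 1/(7/2) = 2/7, so the radius of convergence is 2/7.
When x = 51/7, the terms do not tend to 0, so the series diverges.
At x = 47/7: the m-th term does not approach 0; divergence by the term test.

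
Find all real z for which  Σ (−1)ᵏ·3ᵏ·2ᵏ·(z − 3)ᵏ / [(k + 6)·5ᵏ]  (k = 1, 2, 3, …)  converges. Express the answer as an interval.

(13/6, 23/6]

The ratio of consecutive coefficients is [(k + 6)/((k+1) + 6)] · 3·2/5 → 6/5.
Convergence for |z − 3| · 6/5 < 1, i.e. |z − 3| < 5/6. So R = 5/6.
When z = 23/6, the terms alternate in sign and decrease monotonically to 0 in absolute value (size ~ c/k), so the alternating series test gives convergence.
When z = 13/6, comparison with the harmonic series Σ 1/k shows the series diverges.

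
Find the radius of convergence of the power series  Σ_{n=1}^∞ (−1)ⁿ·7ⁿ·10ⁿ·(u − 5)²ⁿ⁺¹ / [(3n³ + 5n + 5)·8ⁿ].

R = 2√35/35

The ratio of consecutive coefficients is [(3n³ + 5n + 5)/(3(n+1)³ + 5(n+1) + 5)] · 7·10/8 → 35/4.
Since the exponent of (u − 5) increases by 2 each term, convergence requires |u − 5|² < 4/35, hence R = 2√35/35.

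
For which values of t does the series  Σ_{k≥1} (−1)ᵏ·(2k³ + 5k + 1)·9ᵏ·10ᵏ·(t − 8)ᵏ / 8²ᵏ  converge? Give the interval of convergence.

(328/45, 392/45)

Apply the ratio test: |a_{k+1}| / |a_k| = [(2(k+1)³ + 5(k+1) + 1)/(2k³ + 5k + 1)] · 9·10/64, which tends to 45/32 as k → ∞.
Hence the series converges for |t − 8| < 1/(45/32) = 32/45, so the radius of convergence is 32/45.
When t = 392/45, the terms have absolute value of order k³, which does not tend to 0, so the series diverges by the divergence test.
Endpoint t = 328/45: the terms do not tend to 0, so the series diverges.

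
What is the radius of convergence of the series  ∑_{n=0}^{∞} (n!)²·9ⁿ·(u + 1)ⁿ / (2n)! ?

Apply the ratio test: |a_{n+1}| / |a_n| = (n+1)²/[(2n+1)·(2n+2)] · 9, which tends to 9/4 as n → ∞.
Thus R = 1/(9/4) = 4/9.

R = 4/9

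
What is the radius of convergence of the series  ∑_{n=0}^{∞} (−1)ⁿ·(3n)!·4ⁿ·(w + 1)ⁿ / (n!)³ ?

Apply the ratio test: |a_{n+1}| / |a_n| = (3n+1)·(3n+2)·(3n+3)/(n+1)³ · 4, which tends to 108 as n → ∞.
The series converges when 108 · |w + 1| < 1, giving R = 1/108.

R = 1/108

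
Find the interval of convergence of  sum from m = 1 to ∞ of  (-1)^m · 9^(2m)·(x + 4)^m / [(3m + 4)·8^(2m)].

(-388/81, -260/81]

The ratio of consecutive coefficients is [(3m + 4)/(3(m+1) + 4)] · 81/64 → 81/64.
Thus R = 1/(81/64) = 64/81.
At x = -260/81: convergence follows from the alternating series test (terms decrease monotonically to 0).
When x = -388/81, the terms behave like c/m; limit comparison with the harmonic series gives divergence.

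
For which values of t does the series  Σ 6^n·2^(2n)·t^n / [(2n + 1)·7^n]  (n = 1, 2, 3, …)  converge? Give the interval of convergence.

By the ratio test, |a_{n+1}/a_n| = [(2n + 1)/(2(n+1) + 1)] · 6·4/7 → 24/7.
Thus R = 1/(24/7) = 7/24.
Check t = 7/24: the terms are asymptotic to a nonzero constant times 1/n, so the series diverges by limit comparison with Σ 1/n.
At t = -7/24: an alternating series whose terms decrease to 0 in absolute value, so it converges by the Leibniz criterion.

[-7/24, 7/24)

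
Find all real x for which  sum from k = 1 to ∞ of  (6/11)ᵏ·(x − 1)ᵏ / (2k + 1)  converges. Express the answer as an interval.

Apply the ratio test: |a_{k+1}| / |a_k| = [(2k + 1)/(2(k+1) + 1)] · 6/11, which tends to 6/11 as k → ∞.
Hence the series converges for |x − 1| < 1/(6/11) = 11/6, so the radius of convergence is 11/6.
When x = 17/6, the terms behave like c/k; limit comparison with the harmonic series gives divergence.
Check x = -5/6: an alternating series whose terms decrease to 0 in absolute value, so it converges by the Leibniz criterion.

[-5/6, 17/6)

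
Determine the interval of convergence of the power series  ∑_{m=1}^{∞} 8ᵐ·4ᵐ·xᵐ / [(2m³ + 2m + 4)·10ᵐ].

Ratio test: |a_{m+1}/a_m| = [(2m³ + 2m + 4)/(2(m+1)³ + 2(m+1) + 4)] · 8·4/10 → 16/5 as m → ∞.
Hence the series converges for |x| < 1/(16/5) = 5/16, so the radius of convergence is 5/16.
Check x = 5/16: absolute convergence follows by limit comparison with Σ 1/m³.
When x = -5/16, the terms are on the order of 1/m³, so the series converges absolutely by comparison with the p-series (p = 3 > 1).

[-5/16, 5/16]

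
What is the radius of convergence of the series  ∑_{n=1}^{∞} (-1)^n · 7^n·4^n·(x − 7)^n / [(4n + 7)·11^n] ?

R = 11/28

By the ratio test, |a_{n+1}/a_n| = [(4n + 7)/(4(n+1) + 7)] · 7·4/11 → 28/11.
The series converges when 28/11 · |x − 7| < 1, giving R = 11/28.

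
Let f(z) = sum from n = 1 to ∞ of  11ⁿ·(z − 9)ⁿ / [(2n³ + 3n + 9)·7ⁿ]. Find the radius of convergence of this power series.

R = 7/11

Apply the ratio test: |a_{n+1}| / |a_n| = [(2n³ + 3n + 9)/(2(n+1)³ + 3(n+1) + 9)] · 11/7, which tends to 11/7 as n → ∞.
Hence the series converges for |z − 9| < 1/(11/7) = 7/11, so the radius of convergence is 7/11.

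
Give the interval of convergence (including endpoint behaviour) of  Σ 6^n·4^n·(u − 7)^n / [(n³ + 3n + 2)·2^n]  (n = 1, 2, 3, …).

Apply the ratio test: |a_{n+1}| / |a_n| = [(n³ + 3n + 2)/((n+1)³ + 3(n+1) + 2)] · 6·4/2, which tends to 12 as n → ∞.
Convergence for |u − 7| · 12 < 1, i.e. |u − 7| < 1/12. So R = 1/12.
Check u = 85/12: absolute convergence follows by limit comparison with Σ 1/n³.
When u = 83/12, absolute convergence follows by limit comparison with Σ 1/n³.

[83/12, 85/12]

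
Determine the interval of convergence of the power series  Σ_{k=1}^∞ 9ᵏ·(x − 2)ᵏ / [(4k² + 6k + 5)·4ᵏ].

Ratio test: |a_{k+1}/a_k| = [(4k² + 6k + 5)/(4(k+1)² + 6(k+1) + 5)] · 9/4 → 9/4 as k → ∞.
Thus R = 1/(9/4) = 4/9.
When x = 22/9, the terms are on the order of 1/k², so the series converges absolutely by comparison with the p-series (p = 2 > 1).
At x = 14/9: the series is dominated by a constant times Σ 1/k², which converges (p = 2 > 1).

[14/9, 22/9]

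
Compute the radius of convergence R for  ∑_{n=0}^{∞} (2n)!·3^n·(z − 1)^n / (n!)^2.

By the ratio test, |a_{n+1}/a_n| = (2n+1)·(2n+2)/(n+1)² · 3 → 12.
Thus R = 1/(12) = 1/12.

R = 1/12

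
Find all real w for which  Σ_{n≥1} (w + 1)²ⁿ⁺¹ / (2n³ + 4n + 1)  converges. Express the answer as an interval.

The ratio of consecutive coefficients is (2n³ + 4n + 1)/(2(n+1)³ + 4(n+1) + 1) → 1.
Writing y = (w + 1)², the series in y has radius 1, so |w + 1| < √(1) = 1 and R = 1.
Endpoint w = 0: the series is dominated by a constant times Σ 1/n³, which converges (p = 3 > 1).
When w = -2, the terms are on the order of 1/n³, so the series converges absolutely by comparison with the p-series (p = 3 > 1).

[-2, 0]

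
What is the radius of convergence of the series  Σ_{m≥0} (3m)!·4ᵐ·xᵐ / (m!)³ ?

By the ratio test, |a_{m+1}/a_m| = (3m+1)·(3m+2)·(3m+3)/(m+1)³ · 4 → 108.
Thus R = 1/(108) = 1/108.

R = 1/108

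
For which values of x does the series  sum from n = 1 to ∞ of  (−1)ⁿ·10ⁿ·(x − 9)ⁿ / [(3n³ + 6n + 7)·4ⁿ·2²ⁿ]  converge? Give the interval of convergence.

[37/5, 53/5]

Apply the ratio test: |a_{n+1}| / |a_n| = [(3n³ + 6n + 7)/(3(n+1)³ + 6(n+1) + 7)] · 10/(4·4), which tends to 5/8 as n → ∞.
Thus R = 1/(5/8) = 8/5.
At x = 53/5: the terms are on the order of 1/n³, so the series converges absolutely by comparison with the p-series (p = 3 > 1).
Endpoint x = 37/5: absolute convergence follows by limit comparison with Σ 1/n³.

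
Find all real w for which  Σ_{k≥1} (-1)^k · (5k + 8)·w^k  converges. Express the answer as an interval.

By the ratio test, |a_{k+1}/a_k| = (5(k+1) + 8)/(5k + 8) → 1.
Hence R = 1.
When w = 1, the terms do not tend to 0, so the series diverges.
Endpoint w = -1: the terms do not tend to 0, so the series diverges.

(-1, 1)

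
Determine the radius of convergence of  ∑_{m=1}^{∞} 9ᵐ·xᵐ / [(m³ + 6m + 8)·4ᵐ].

R = 4/9

By the ratio test, |a_{m+1}/a_m| = [(m³ + 6m + 8)/((m+1)³ + 6(m+1) + 8)] · 9/4 → 9/4.
The series converges when 9/4 · |x| < 1, giving R = 4/9.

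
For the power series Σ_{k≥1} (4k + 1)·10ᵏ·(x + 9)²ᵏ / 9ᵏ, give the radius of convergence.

By the ratio test, |a_{k+1}/a_k| = [(4(k+1) + 1)/(4k + 1)] · 10/9 → 10/9.
Successive powers of (x + 9) differ by 2, so the series converges when |x + 9|² · 10/9 < 1, i.e. |x + 9| < √(9/10). So R = 3√10/10.

R = 3√10/10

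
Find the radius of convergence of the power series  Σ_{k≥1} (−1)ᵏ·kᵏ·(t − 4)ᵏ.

R = 0

By the Cauchy root test, |a_k|^(1/k) = k → ∞.
Since the k-th root of |a_k| is unbounded, the series converges only at t = 4; R = 0.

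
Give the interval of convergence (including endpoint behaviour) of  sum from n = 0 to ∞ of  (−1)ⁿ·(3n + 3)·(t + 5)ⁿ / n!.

The ratio of consecutive coefficients is (3(n+1) + 3)/(3n + 3) · 1/(n+1) → 0.
The limit is 0, so the series converges for all t; R = ∞.

(−∞, ∞)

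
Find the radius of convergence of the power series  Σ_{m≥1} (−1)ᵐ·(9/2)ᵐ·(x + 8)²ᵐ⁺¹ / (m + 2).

By the ratio test, |a_{m+1}/a_m| = [(m + 2)/((m+1) + 2)] · 9/2 → 9/2.
Since the exponent of (x + 8) increases by 2 each term, convergence requires |x + 8|² < 2/9, hence R = √2/3.

R = √2/3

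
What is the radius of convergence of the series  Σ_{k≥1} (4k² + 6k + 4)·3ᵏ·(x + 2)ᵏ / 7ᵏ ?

R = 7/3

Apply the ratio test: |a_{k+1}| / |a_k| = [(4(k+1)² + 6(k+1) + 4)/(4k² + 6k + 4)] · 3/7, which tends to 3/7 as k → ∞.
Hence the series converges for |x + 2| < 1/(3/7) = 7/3, so the radius of convergence is 7/3.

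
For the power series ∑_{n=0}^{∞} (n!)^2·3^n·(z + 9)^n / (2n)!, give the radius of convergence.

Apply the ratio test: |a_{n+1}| / |a_n| = (n+1)²/[(2n+1)·(2n+2)] · 3, which tends to 3/4 as n → ∞.
Convergence for |z + 9| · 3/4 < 1, i.e. |z + 9| < 4/3. So R = 4/3.

R = 4/3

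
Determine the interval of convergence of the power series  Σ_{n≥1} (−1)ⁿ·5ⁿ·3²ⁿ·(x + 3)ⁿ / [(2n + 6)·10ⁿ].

By the ratio test, |a_{n+1}/a_n| = [(2n + 6)/(2(n+1) + 6)] · 5·9/10 → 9/2.
The series converges when 9/2 · |x + 3| < 1, giving R = 2/9.
Check x = -25/9: the terms alternate in sign and decrease monotonically to 0 in absolute value (size ~ c/n), so the alternating series test gives convergence.
Check x = -29/9: the terms are asymptotic to a nonzero constant times 1/n, so the series diverges by limit comparison with Σ 1/n.

(-29/9, -25/9]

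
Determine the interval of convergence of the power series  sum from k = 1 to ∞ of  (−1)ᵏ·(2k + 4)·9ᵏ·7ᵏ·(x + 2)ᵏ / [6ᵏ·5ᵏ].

Ratio test: |a_{k+1}/a_k| = [(2(k+1) + 4)/(2k + 4)] · 9·7/(6·5) → 21/10 as k → ∞.
The series converges when 21/10 · |x + 2| < 1, giving R = 10/21.
Endpoint x = -32/21: the k-th term does not approach 0; divergence by the term test.
Endpoint x = -52/21: the k-th term does not approach 0; divergence by the term test.

(-52/21, -32/21)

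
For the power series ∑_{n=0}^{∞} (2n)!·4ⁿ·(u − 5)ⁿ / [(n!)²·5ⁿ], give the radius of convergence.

By the ratio test, |a_{n+1}/a_n| = (2n+1)·(2n+2)/(n+1)² · 4/5 → 16/5.
Hence the series converges for |u − 5| < 1/(16/5) = 5/16, so the radius of convergence is 5/16.

R = 5/16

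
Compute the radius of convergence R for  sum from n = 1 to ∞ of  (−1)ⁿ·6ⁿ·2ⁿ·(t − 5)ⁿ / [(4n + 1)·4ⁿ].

Apply the ratio test: |a_{n+1}| / |a_n| = [(4n + 1)/(4(n+1) + 1)] · 6·2/4, which tends to 3 as n → ∞.
Hence the series converges for |t − 5| < 1/(3) = 1/3, so the radius of convergence is 1/3.

R = 1/3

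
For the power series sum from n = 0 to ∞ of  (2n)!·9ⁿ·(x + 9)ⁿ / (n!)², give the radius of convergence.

R = 1/36

Apply the ratio test: |a_{n+1}| / |a_n| = (2n+1)·(2n+2)/(n+1)² · 9, which tends to 36 as n → ∞.
The series converges when 36 · |x + 9| < 1, giving R = 1/36.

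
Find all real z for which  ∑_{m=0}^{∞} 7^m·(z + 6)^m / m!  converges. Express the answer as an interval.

Ratio test: |a_{m+1}/a_m| = 7 · 1/(m+1) → 0 as m → ∞.
Since the limit is 0 < 1 for every z, the series converges on all of ℝ and R = ∞.

(−∞, ∞)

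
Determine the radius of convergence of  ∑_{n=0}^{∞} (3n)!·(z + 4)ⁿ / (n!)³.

Apply the ratio test: |a_{n+1}| / |a_n| = (3n+1)·(3n+2)·(3n+3)/(n+1)³, which tends to 27 as n → ∞.
Hence the series converges for |z + 4| < 1/(27) = 1/27, so the radius of convergence is 1/27.

R = 1/27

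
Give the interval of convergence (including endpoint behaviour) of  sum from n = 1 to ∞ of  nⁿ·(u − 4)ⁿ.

{4}

Root test: |a_n|^(1/n) = n → ∞.
Since the n-th root of |a_n| is unbounded, the series converges only at u = 4; R = 0.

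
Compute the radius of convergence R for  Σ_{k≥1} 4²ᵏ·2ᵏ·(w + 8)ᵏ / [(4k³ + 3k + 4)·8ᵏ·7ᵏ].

R = 7/4

By the ratio test, |a_{k+1}/a_k| = [(4k³ + 3k + 4)/(4(k+1)³ + 3(k+1) + 4)] · 16·2/(8·7) → 4/7.
Thus R = 1/(4/7) = 7/4.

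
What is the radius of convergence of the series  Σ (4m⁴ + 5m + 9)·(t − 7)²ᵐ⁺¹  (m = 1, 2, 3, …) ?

R = 1

Ratio test: |a_{m+1}/a_m| = (4(m+1)⁴ + 5(m+1) + 9)/(4m⁴ + 5m + 9) → 1 as m → ∞.
Writing y = (t − 7)², the series in y has radius 1, so |t − 7| < √(1) = 1 and R = 1.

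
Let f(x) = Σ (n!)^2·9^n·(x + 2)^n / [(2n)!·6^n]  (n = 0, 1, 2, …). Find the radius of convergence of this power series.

R = 8/3

Apply the ratio test: |a_{n+1}| / |a_n| = (n+1)²/[(2n+1)·(2n+2)] · 9/6, which tends to 3/8 as n → ∞.
The series converges when 3/8 · |x + 2| < 1, giving R = 8/3.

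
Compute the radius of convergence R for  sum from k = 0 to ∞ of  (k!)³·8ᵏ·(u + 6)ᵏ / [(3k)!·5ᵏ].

R = 135/8

The ratio of consecutive coefficients is (k+1)³/[(3k+1)·(3k+2)·(3k+3)] · 8/5 → 8/135.
Hence the series converges for |u + 6| < 1/(8/135) = 135/8, so the radius of convergence is 135/8.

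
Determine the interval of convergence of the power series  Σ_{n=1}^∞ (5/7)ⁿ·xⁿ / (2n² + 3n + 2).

[-7/5, 7/5]

The ratio of consecutive coefficients is [(2n² + 3n + 2)/(2(n+1)² + 3(n+1) + 2)] · 5/7 → 5/7.
Convergence for |x| · 5/7 < 1, i.e. |x| < 7/5. So R = 7/5.
Endpoint x = 7/5: the series is dominated by a constant times Σ 1/n², which converges (p = 2 > 1).
Endpoint x = -7/5: the terms are on the order of 1/n², so the series converges absolutely by comparison with the p-series (p = 2 > 1).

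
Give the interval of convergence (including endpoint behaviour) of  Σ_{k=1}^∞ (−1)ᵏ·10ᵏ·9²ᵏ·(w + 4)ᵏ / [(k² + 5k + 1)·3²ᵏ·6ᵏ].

Ratio test: |a_{k+1}/a_k| = [(k² + 5k + 1)/((k+1)² + 5(k+1) + 1)] · 10·81/(9·6) → 15 as k → ∞.
The series converges when 15 · |w + 4| < 1, giving R = 1/15.
Endpoint w = -59/15: absolute convergence follows by limit comparison with Σ 1/k².
At w = -61/15: the terms are on the order of 1/k², so the series converges absolutely by comparison with the p-series (p = 2 > 1).

[-61/15, -59/15]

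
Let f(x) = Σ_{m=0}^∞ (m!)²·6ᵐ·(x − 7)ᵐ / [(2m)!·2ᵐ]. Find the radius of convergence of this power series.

Ratio test: |a_{m+1}/a_m| = (m+1)²/[(2m+1)·(2m+2)] · 6/2 → 3/4 as m → ∞.
Hence the series converges for |x − 7| < 1/(3/4) = 4/3, so the radius of convergence is 4/3.

R = 4/3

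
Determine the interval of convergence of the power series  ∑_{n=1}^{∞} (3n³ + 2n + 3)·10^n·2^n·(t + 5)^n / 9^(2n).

The ratio of consecutive coefficients is [(3(n+1)³ + 2(n+1) + 3)/(3n³ + 2n + 3)] · 10·2/81 → 20/81.
The series converges when 20/81 · |t + 5| < 1, giving R = 81/20.
Check t = -19/20: the terms do not tend to 0, so the series diverges.
Endpoint t = -181/20: the n-th term does not approach 0; divergence by the term test.

(-181/20, -19/20)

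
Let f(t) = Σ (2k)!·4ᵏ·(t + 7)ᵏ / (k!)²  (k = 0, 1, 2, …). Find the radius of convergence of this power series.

R = 1/16

The ratio of consecutive coefficients is (2k+1)·(2k+2)/(k+1)² · 4 → 16.
The series converges when 16 · |t + 7| < 1, giving R = 1/16.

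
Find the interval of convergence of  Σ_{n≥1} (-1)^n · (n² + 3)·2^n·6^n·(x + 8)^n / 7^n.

(-103/12, -89/12)

Ratio test: |a_{n+1}/a_n| = [((n+1)² + 3)/(n² + 3)] · 2·6/7 → 12/7 as n → ∞.
Convergence for |x + 8| · 12/7 < 1, i.e. |x + 8| < 7/12. So R = 7/12.
When x = -89/12, the terms do not tend to 0, so the series diverges.
Endpoint x = -103/12: the terms have absolute value of order n², which does not tend to 0, so the series diverges by the divergence test.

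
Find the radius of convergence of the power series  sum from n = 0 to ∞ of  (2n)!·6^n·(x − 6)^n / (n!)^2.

R = 1/24

Apply the ratio test: |a_{n+1}| / |a_n| = (2n+1)·(2n+2)/(n+1)² · 6, which tends to 24 as n → ∞.
Hence the series converges for |x − 6| < 1/(24) = 1/24, so the radius of convergence is 1/24.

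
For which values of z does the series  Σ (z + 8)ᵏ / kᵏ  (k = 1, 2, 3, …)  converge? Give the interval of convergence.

Applying the root test, |a_k|^(1/k) = 1/k → 0.
The limit is 0 for every z, so R = ∞.

(−∞, ∞)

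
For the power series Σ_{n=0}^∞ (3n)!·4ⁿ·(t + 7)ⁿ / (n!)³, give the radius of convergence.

By the ratio test, |a_{n+1}/a_n| = (3n+1)·(3n+2)·(3n+3)/(n+1)³ · 4 → 108.
Convergence for |t + 7| · 108 < 1, i.e. |t + 7| < 1/108. So R = 1/108.

R = 1/108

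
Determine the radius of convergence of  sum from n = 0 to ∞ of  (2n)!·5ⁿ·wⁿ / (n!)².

The ratio of consecutive coefficients is (2n+1)·(2n+2)/(n+1)² · 5 → 20.
Thus R = 1/(20) = 1/20.

R = 1/20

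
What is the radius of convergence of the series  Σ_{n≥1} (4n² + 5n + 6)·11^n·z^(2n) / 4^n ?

Apply the ratio test: |a_{n+1}| / |a_n| = [(4(n+1)² + 5(n+1) + 6)/(4n² + 5n + 6)] · 11/4, which tends to 11/4 as n → ∞.
Writing y = z², the series in y has radius 4/11, so |z| < √(4/11) and R = 2√11/11.

R = 2√11/11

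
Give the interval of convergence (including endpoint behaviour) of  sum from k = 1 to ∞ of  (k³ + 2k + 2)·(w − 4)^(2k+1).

Ratio test: |a_{k+1}/a_k| = ((k+1)³ + 2(k+1) + 2)/(k³ + 2k + 2) → 1 as k → ∞.
Since the exponent of (w − 4) increases by 2 each term, convergence requires |w − 4|² < 1, hence R = 1.
Check w = 5: the terms have absolute value of order k³, which does not tend to 0, so the series diverges by the divergence test.
Check w = 3: the terms have absolute value of order k³, which does not tend to 0, so the series diverges by the divergence test.

(3, 5)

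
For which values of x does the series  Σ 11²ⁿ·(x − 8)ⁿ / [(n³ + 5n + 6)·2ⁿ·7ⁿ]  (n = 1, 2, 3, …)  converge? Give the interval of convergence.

[954/121, 982/121]

Apply the ratio test: |a_{n+1}| / |a_n| = [(n³ + 5n + 6)/((n+1)³ + 5(n+1) + 6)] · 121/(2·7), which tends to 121/14 as n → ∞.
Convergence for |x − 8| · 121/14 < 1, i.e. |x − 8| < 14/121. So R = 14/121.
Check x = 982/121: the series is dominated by a constant times Σ 1/n³, which converges (p = 3 > 1).
When x = 954/121, the series is dominated by a constant times Σ 1/n³, which converges (p = 3 > 1).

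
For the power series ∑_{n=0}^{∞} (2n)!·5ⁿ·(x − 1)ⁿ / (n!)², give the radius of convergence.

R = 1/20

Ratio test: |a_{n+1}/a_n| = (2n+1)·(2n+2)/(n+1)² · 5 → 20 as n → ∞.
Hence the series converges for |x − 1| < 1/(20) = 1/20, so the radius of convergence is 1/20.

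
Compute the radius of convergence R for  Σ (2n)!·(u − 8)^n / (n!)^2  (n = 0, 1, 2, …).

Ratio test: |a_{n+1}/a_n| = (2n+1)·(2n+2)/(n+1)² → 4 as n → ∞.
Thus R = 1/(4) = 1/4.

R = 1/4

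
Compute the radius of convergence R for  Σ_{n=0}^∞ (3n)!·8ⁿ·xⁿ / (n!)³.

R = 1/216

Apply the ratio test: |a_{n+1}| / |a_n| = (3n+1)·(3n+2)·(3n+3)/(n+1)³ · 8, which tends to 216 as n → ∞.
Convergence for |x| · 216 < 1, i.e. |x| < 1/216. So R = 1/216.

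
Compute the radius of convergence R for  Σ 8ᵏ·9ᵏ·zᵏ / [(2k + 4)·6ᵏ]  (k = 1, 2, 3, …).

R = 1/12

Apply the ratio test: |a_{k+1}| / |a_k| = [(2k + 4)/(2(k+1) + 4)] · 8·9/6, which tends to 12 as k → ∞.
Thus R = 1/(12) = 1/12.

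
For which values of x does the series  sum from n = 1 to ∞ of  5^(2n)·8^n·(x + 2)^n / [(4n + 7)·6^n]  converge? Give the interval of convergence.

[-203/100, -197/100)

Ratio test: |a_{n+1}/a_n| = [(4n + 7)/(4(n+1) + 7)] · 25·8/6 → 100/3 as n → ∞.
Convergence for |x + 2| · 100/3 < 1, i.e. |x + 2| < 3/100. So R = 3/100.
When x = -197/100, comparison with the harmonic series Σ 1/n shows the series diverges.
When x = -203/100, convergence follows from the alternating series test (terms decrease monotonically to 0).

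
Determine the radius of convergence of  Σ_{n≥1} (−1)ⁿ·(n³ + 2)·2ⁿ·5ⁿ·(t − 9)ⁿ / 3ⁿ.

R = 3/10

Apply the ratio test: |a_{n+1}| / |a_n| = [((n+1)³ + 2)/(n³ + 2)] · 2·5/3, which tends to 10/3 as n → ∞.
Thus R = 1/(10/3) = 3/10.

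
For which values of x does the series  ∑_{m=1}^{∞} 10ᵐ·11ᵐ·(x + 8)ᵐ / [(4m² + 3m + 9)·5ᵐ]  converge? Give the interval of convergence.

By the ratio test, |a_{m+1}/a_m| = [(4m² + 3m + 9)/(4(m+1)² + 3(m+1) + 9)] · 10·11/5 → 22.
The series converges when 22 · |x + 8| < 1, giving R = 1/22.
Endpoint x = -175/22: absolute convergence follows by limit comparison with Σ 1/m².
Endpoint x = -177/22: absolute convergence follows by limit comparison with Σ 1/m².

[-177/22, -175/22]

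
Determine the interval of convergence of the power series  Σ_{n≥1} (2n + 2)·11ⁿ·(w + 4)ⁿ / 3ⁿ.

Ratio test: |a_{n+1}/a_n| = [(2(n+1) + 2)/(2n + 2)] · 11/3 → 11/3 as n → ∞.
Convergence for |w + 4| · 11/3 < 1, i.e. |w + 4| < 3/11. So R = 3/11.
Endpoint w = -41/11: the terms have absolute value of order n, which does not tend to 0, so the series diverges by the divergence test.
When w = -47/11, the terms have absolute value of order n, which does not tend to 0, so the series diverges by the divergence test.

(-47/11, -41/11)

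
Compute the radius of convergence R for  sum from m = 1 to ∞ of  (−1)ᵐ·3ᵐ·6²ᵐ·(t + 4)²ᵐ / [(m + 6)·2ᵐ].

R = √6/18

Apply the ratio test: |a_{m+1}| / |a_m| = [(m + 6)/((m+1) + 6)] · 3·36/2, which tends to 54 as m → ∞.
Successive powers of (t + 4) differ by 2, so the series converges when |t + 4|² · 54 < 1, i.e. |t + 4| < √(1/54). So R = √6/18.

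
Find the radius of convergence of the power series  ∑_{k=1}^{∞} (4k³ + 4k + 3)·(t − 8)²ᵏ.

The ratio of consecutive coefficients is (4(k+1)³ + 4(k+1) + 3)/(4k³ + 4k + 3) → 1.
Writing y = (t − 8)², the series in y has radius 1, so |t − 8| < √(1) = 1 and R = 1.

R = 1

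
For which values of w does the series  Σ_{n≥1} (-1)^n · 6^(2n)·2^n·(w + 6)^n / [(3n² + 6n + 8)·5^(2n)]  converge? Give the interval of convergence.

[-457/72, -407/72]

Apply the ratio test: |a_{n+1}| / |a_n| = [(3n² + 6n + 8)/(3(n+1)² + 6(n+1) + 8)] · 36·2/25, which tends to 72/25 as n → ∞.
The series converges when 72/25 · |w + 6| < 1, giving R = 25/72.
At w = -407/72: absolute convergence follows by limit comparison with Σ 1/n².
At w = -457/72: the series is dominated by a constant times Σ 1/n², which converges (p = 2 > 1).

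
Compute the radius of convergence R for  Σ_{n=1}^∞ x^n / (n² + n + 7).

R = 1

Apply the ratio test: |a_{n+1}| / |a_n| = (n² + n + 7)/((n+1)² + (n+1) + 7), which tends to 1 as n → ∞.
Hence R = 1.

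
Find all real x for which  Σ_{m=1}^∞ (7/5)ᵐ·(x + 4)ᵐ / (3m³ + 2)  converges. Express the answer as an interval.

The ratio of consecutive coefficients is [(3m³ + 2)/(3(m+1)³ + 2)] · 7/5 → 7/5.
Hence the series converges for |x + 4| < 1/(7/5) = 5/7, so the radius of convergence is 5/7.
Check x = -23/7: the series is dominated by a constant times Σ 1/m³, which converges (p = 3 > 1).
At x = -33/7: absolute convergence follows by limit comparison with Σ 1/m³.

[-33/7, -23/7]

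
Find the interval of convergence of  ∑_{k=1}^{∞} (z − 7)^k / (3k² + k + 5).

The ratio of consecutive coefficients is (3k² + k + 5)/(3(k+1)² + (k+1) + 5) → 1.
Hence R = 1.
At z = 8: the terms are on the order of 1/k², so the series converges absolutely by comparison with the p-series (p = 2 > 1).
At z = 6: the series is dominated by a constant times Σ 1/k², which converges (p = 2 > 1).

[6, 8]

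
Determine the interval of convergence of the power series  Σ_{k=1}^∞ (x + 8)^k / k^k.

(−∞, ∞)

Root test: |a_k|^(1/k) = 1/k → 0.
The limit is 0 for every x, so R = ∞.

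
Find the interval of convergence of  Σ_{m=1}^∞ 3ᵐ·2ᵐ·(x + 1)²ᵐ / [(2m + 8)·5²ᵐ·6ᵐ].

Apply the ratio test: |a_{m+1}| / |a_m| = [(2m + 8)/(2(m+1) + 8)] · 3·2/(25·6), which tends to 1/25 as m → ∞.
Successive powers of (x + 1) differ by 2, so the series converges when |x + 1|² · 1/25 < 1, i.e. |x + 1| < √(25) = 5. So R = 5.
At x = 4: comparison with the harmonic series Σ 1/m shows the series diverges.
When x = -6, the terms behave like c/m; limit comparison with the harmonic series gives divergence.

(-6, 4)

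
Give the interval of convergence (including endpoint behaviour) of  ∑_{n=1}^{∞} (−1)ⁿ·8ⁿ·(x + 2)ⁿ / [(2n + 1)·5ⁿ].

Ratio test: |a_{n+1}/a_n| = [(2n + 1)/(2(n+1) + 1)] · 8/5 → 8/5 as n → ∞.
Thus R = 1/(8/5) = 5/8.
At x = -11/8: the terms alternate in sign and decrease monotonically to 0 in absolute value (size ~ c/n), so the alternating series test gives convergence.
When x = -21/8, comparison with the harmonic series Σ 1/n shows the series diverges.

(-21/8, -11/8]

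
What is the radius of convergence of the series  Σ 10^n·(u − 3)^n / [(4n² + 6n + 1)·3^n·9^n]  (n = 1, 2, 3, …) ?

R = 27/10

The ratio of consecutive coefficients is [(4n² + 6n + 1)/(4(n+1)² + 6(n+1) + 1)] · 10/(3·9) → 10/27.
Hence the series converges for |u − 3| < 1/(10/27) = 27/10, so the radius of convergence is 27/10.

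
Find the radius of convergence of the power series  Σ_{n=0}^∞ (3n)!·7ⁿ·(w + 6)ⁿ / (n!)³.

R = 1/189

Apply the ratio test: |a_{n+1}| / |a_n| = (3n+1)·(3n+2)·(3n+3)/(n+1)³ · 7, which tends to 189 as n → ∞.
Thus R = 1/(189) = 1/189.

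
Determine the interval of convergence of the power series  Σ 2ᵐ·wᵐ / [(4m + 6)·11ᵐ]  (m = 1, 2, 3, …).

By the ratio test, |a_{m+1}/a_m| = [(4m + 6)/(4(m+1) + 6)] · 2/11 → 2/11.
Convergence for |w| · 2/11 < 1, i.e. |w| < 11/2. So R = 11/2.
At w = 11/2: comparison with the harmonic series Σ 1/m shows the series diverges.
At w = -11/2: an alternating series whose terms decrease to 0 in absolute value, so it converges by the Leibniz criterion.

[-11/2, 11/2)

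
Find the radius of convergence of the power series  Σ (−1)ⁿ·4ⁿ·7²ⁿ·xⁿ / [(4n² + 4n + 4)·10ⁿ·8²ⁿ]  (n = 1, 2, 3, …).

Apply the ratio test: |a_{n+1}| / |a_n| = [(4n² + 4n + 4)/(4(n+1)² + 4(n+1) + 4)] · 4·49/(10·64), which tends to 49/160 as n → ∞.
The series converges when 49/160 · |x| < 1, giving R = 160/49.

R = 160/49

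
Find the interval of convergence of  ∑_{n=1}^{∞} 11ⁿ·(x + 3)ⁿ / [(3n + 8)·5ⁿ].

[-38/11, -28/11)

Ratio test: |a_{n+1}/a_n| = [(3n + 8)/(3(n+1) + 8)] · 11/5 → 11/5 as n → ∞.
Hence the series converges for |x + 3| < 1/(11/5) = 5/11, so the radius of convergence is 5/11.
Check x = -28/11: comparison with the harmonic series Σ 1/n shows the series diverges.
Endpoint x = -38/11: an alternating series whose terms decrease to 0 in absolute value, so it converges by the Leibniz criterion.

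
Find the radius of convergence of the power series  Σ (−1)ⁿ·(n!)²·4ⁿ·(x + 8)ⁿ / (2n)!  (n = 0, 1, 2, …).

R = 1

Ratio test: |a_{n+1}/a_n| = (n+1)²/[(2n+1)·(2n+2)] · 4 → 1 as n → ∞.
Hence R = 1.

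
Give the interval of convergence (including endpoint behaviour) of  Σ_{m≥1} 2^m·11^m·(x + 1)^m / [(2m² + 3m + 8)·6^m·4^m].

Ratio test: |a_{m+1}/a_m| = [(2m² + 3m + 8)/(2(m+1)² + 3(m+1) + 8)] · 2·11/(6·4) → 11/12 as m → ∞.
Thus R = 1/(11/12) = 12/11.
Endpoint x = 1/11: absolute convergence follows by limit comparison with Σ 1/m².
At x = -23/11: the series is dominated by a constant times Σ 1/m², which converges (p = 2 > 1).

[-23/11, 1/11]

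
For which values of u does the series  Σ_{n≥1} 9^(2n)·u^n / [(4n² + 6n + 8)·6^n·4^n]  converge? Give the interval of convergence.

Apply the ratio test: |a_{n+1}| / |a_n| = [(4n² + 6n + 8)/(4(n+1)² + 6(n+1) + 8)] · 81/(6·4), which tends to 27/8 as n → ∞.
The series converges when 27/8 · |u| < 1, giving R = 8/27.
When u = 8/27, the terms are on the order of 1/n², so the series converges absolutely by comparison with the p-series (p = 2 > 1).
When u = -8/27, the terms are on the order of 1/n², so the series converges absolutely by comparison with the p-series (p = 2 > 1).

[-8/27, 8/27]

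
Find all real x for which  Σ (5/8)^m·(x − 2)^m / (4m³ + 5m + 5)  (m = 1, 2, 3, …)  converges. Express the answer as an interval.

By the ratio test, |a_{m+1}/a_m| = [(4m³ + 5m + 5)/(4(m+1)³ + 5(m+1) + 5)] · 5/8 → 5/8.
Convergence for |x − 2| · 5/8 < 1, i.e. |x − 2| < 8/5. So R = 8/5.
Check x = 18/5: the terms are on the order of 1/m³, so the series converges absolutely by comparison with the p-series (p = 3 > 1).
When x = 2/5, the series is dominated by a constant times Σ 1/m³, which converges (p = 3 > 1).

[2/5, 18/5]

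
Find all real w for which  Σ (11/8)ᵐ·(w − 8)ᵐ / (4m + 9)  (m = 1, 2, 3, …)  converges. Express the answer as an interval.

Apply the ratio test: |a_{m+1}| / |a_m| = [(4m + 9)/(4(m+1) + 9)] · 11/8, which tends to 11/8 as m → ∞.
Convergence for |w − 8| · 11/8 < 1, i.e. |w − 8| < 8/11. So R = 8/11.
Endpoint w = 96/11: the terms are asymptotic to a nonzero constant times 1/m, so the series diverges by limit comparison with Σ 1/m.
Check w = 80/11: an alternating series whose terms decrease to 0 in absolute value, so it converges by the Leibniz criterion.

[80/11, 96/11)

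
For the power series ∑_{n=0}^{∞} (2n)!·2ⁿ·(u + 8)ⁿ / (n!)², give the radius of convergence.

R = 1/8

The ratio of consecutive coefficients is (2n+1)·(2n+2)/(n+1)² · 2 → 8.
Thus R = 1/(8) = 1/8.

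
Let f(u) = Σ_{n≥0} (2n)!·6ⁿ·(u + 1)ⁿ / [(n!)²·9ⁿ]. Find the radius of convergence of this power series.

R = 3/8

By the ratio test, |a_{n+1}/a_n| = (2n+1)·(2n+2)/(n+1)² · 6/9 → 8/3.
Hence the series converges for |u + 1| < 1/(8/3) = 3/8, so the radius of convergence is 3/8.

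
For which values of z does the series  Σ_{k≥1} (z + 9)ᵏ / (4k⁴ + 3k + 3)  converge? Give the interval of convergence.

The ratio of consecutive coefficients is (4k⁴ + 3k + 3)/(4(k+1)⁴ + 3(k+1) + 3) → 1.
So the series converges when |z + 9| < 1 and diverges when |z + 9| > 1; R = 1.
Check z = -8: the terms are on the order of 1/k⁴, so the series converges absolutely by comparison with the p-series (p = 4 > 1).
When z = -10, the series is dominated by a constant times Σ 1/k⁴, which converges (p = 4 > 1).

[-10, -8]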